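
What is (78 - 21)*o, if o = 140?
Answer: 7980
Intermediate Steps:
(78 - 21)*o = (78 - 21)*140 = 57*140 = 7980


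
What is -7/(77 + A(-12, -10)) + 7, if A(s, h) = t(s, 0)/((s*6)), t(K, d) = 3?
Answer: 12761/1847 ≈ 6.9090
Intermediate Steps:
A(s, h) = 1/(2*s) (A(s, h) = 3/((s*6)) = 3/((6*s)) = 3*(1/(6*s)) = 1/(2*s))
-7/(77 + A(-12, -10)) + 7 = -7/(77 + (½)/(-12)) + 7 = -7/(77 + (½)*(-1/12)) + 7 = -7/(77 - 1/24) + 7 = -7/1847/24 + 7 = -7*24/1847 + 7 = -168/1847 + 7 = 12761/1847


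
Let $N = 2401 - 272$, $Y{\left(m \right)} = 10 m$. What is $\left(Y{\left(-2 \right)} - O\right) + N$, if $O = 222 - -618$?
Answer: $1269$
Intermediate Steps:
$O = 840$ ($O = 222 + 618 = 840$)
$N = 2129$
$\left(Y{\left(-2 \right)} - O\right) + N = \left(10 \left(-2\right) - 840\right) + 2129 = \left(-20 - 840\right) + 2129 = -860 + 2129 = 1269$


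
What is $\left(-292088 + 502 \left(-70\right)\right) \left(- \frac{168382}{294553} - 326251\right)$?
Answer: $\frac{31446080423949180}{294553} \approx 1.0676 \cdot 10^{11}$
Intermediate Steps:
$\left(-292088 + 502 \left(-70\right)\right) \left(- \frac{168382}{294553} - 326251\right) = \left(-292088 - 35140\right) \left(\left(-168382\right) \frac{1}{294553} - 326251\right) = - 327228 \left(- \frac{168382}{294553} - 326251\right) = \left(-327228\right) \left(- \frac{96098379185}{294553}\right) = \frac{31446080423949180}{294553}$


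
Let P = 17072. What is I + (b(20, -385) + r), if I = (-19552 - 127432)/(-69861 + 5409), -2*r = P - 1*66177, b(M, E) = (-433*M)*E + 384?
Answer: 108248383741/32226 ≈ 3.3590e+6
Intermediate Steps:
b(M, E) = 384 - 433*E*M (b(M, E) = -433*E*M + 384 = 384 - 433*E*M)
r = 49105/2 (r = -(17072 - 1*66177)/2 = -(17072 - 66177)/2 = -½*(-49105) = 49105/2 ≈ 24553.)
I = 36746/16113 (I = -146984/(-64452) = -146984*(-1/64452) = 36746/16113 ≈ 2.2805)
I + (b(20, -385) + r) = 36746/16113 + ((384 - 433*(-385)*20) + 49105/2) = 36746/16113 + ((384 + 3334100) + 49105/2) = 36746/16113 + (3334484 + 49105/2) = 36746/16113 + 6718073/2 = 108248383741/32226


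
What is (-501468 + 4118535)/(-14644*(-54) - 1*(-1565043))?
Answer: 1205689/785273 ≈ 1.5354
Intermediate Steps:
(-501468 + 4118535)/(-14644*(-54) - 1*(-1565043)) = 3617067/(790776 + 1565043) = 3617067/2355819 = 3617067*(1/2355819) = 1205689/785273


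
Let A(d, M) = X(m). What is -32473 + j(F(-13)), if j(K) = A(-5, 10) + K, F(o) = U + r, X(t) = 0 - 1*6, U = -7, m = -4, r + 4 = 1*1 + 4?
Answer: -32485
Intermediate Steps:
r = 1 (r = -4 + (1*1 + 4) = -4 + (1 + 4) = -4 + 5 = 1)
X(t) = -6 (X(t) = 0 - 6 = -6)
F(o) = -6 (F(o) = -7 + 1 = -6)
A(d, M) = -6
j(K) = -6 + K
-32473 + j(F(-13)) = -32473 + (-6 - 6) = -32473 - 12 = -32485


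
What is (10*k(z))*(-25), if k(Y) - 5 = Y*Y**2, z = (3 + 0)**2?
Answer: -183500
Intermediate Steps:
z = 9 (z = 3**2 = 9)
k(Y) = 5 + Y**3 (k(Y) = 5 + Y*Y**2 = 5 + Y**3)
(10*k(z))*(-25) = (10*(5 + 9**3))*(-25) = (10*(5 + 729))*(-25) = (10*734)*(-25) = 7340*(-25) = -183500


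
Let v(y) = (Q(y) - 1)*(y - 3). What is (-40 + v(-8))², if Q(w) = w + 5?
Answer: 16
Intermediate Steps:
Q(w) = 5 + w
v(y) = (-3 + y)*(4 + y) (v(y) = ((5 + y) - 1)*(y - 3) = (4 + y)*(-3 + y) = (-3 + y)*(4 + y))
(-40 + v(-8))² = (-40 + (-12 - 8 + (-8)²))² = (-40 + (-12 - 8 + 64))² = (-40 + 44)² = 4² = 16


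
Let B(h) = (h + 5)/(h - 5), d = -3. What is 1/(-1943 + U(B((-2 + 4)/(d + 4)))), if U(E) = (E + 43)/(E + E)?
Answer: -7/13662 ≈ -0.00051237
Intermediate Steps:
B(h) = (5 + h)/(-5 + h)
U(E) = (43 + E)/(2*E) (U(E) = (43 + E)/((2*E)) = (43 + E)*(1/(2*E)) = (43 + E)/(2*E))
1/(-1943 + U(B((-2 + 4)/(d + 4)))) = 1/(-1943 + (43 + (5 + (-2 + 4)/(-3 + 4))/(-5 + (-2 + 4)/(-3 + 4)))/(2*(((5 + (-2 + 4)/(-3 + 4))/(-5 + (-2 + 4)/(-3 + 4)))))) = 1/(-1943 + (43 + (5 + 2/1)/(-5 + 2/1))/(2*(((5 + 2/1)/(-5 + 2/1))))) = 1/(-1943 + (43 + (5 + 2*1)/(-5 + 2*1))/(2*(((5 + 2*1)/(-5 + 2*1))))) = 1/(-1943 + (43 + (5 + 2)/(-5 + 2))/(2*(((5 + 2)/(-5 + 2))))) = 1/(-1943 + (43 + 7/(-3))/(2*((7/(-3))))) = 1/(-1943 + (43 - ⅓*7)/(2*((-⅓*7)))) = 1/(-1943 + (43 - 7/3)/(2*(-7/3))) = 1/(-1943 + (½)*(-3/7)*(122/3)) = 1/(-1943 - 61/7) = 1/(-13662/7) = -7/13662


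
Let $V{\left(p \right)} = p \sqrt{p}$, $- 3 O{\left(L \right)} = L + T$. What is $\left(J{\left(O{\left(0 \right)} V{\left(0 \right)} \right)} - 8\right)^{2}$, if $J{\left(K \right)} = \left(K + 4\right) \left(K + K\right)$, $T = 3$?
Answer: $64$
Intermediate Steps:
$O{\left(L \right)} = -1 - \frac{L}{3}$ ($O{\left(L \right)} = - \frac{L + 3}{3} = - \frac{3 + L}{3} = -1 - \frac{L}{3}$)
$V{\left(p \right)} = p^{\frac{3}{2}}$
$J{\left(K \right)} = 2 K \left(4 + K\right)$ ($J{\left(K \right)} = \left(4 + K\right) 2 K = 2 K \left(4 + K\right)$)
$\left(J{\left(O{\left(0 \right)} V{\left(0 \right)} \right)} - 8\right)^{2} = \left(2 \left(-1 - 0\right) 0^{\frac{3}{2}} \left(4 + \left(-1 - 0\right) 0^{\frac{3}{2}}\right) - 8\right)^{2} = \left(2 \left(-1 + 0\right) 0 \left(4 + \left(-1 + 0\right) 0\right) - 8\right)^{2} = \left(2 \left(\left(-1\right) 0\right) \left(4 - 0\right) - 8\right)^{2} = \left(2 \cdot 0 \left(4 + 0\right) - 8\right)^{2} = \left(2 \cdot 0 \cdot 4 - 8\right)^{2} = \left(0 - 8\right)^{2} = \left(-8\right)^{2} = 64$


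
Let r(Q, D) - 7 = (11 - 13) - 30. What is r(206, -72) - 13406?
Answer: -13431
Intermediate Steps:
r(Q, D) = -25 (r(Q, D) = 7 + ((11 - 13) - 30) = 7 + (-2 - 30) = 7 - 32 = -25)
r(206, -72) - 13406 = -25 - 13406 = -13431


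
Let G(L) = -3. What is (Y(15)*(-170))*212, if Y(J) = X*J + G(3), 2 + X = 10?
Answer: -4216680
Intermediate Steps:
X = 8 (X = -2 + 10 = 8)
Y(J) = -3 + 8*J (Y(J) = 8*J - 3 = -3 + 8*J)
(Y(15)*(-170))*212 = ((-3 + 8*15)*(-170))*212 = ((-3 + 120)*(-170))*212 = (117*(-170))*212 = -19890*212 = -4216680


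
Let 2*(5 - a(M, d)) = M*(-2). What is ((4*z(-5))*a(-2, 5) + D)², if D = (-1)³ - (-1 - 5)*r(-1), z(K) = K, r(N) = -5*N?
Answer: 961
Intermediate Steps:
a(M, d) = 5 + M (a(M, d) = 5 - M*(-2)/2 = 5 - (-1)*M = 5 + M)
D = 29 (D = (-1)³ - (-1 - 5)*(-5*(-1)) = -1 - (-6)*5 = -1 - 1*(-30) = -1 + 30 = 29)
((4*z(-5))*a(-2, 5) + D)² = ((4*(-5))*(5 - 2) + 29)² = (-20*3 + 29)² = (-60 + 29)² = (-31)² = 961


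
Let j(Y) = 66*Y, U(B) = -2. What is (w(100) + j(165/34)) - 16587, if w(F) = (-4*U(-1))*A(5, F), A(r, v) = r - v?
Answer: -289454/17 ≈ -17027.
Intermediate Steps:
w(F) = 40 - 8*F (w(F) = (-4*(-2))*(5 - F) = 8*(5 - F) = 40 - 8*F)
(w(100) + j(165/34)) - 16587 = ((40 - 8*100) + 66*(165/34)) - 16587 = ((40 - 800) + 66*(165*(1/34))) - 16587 = (-760 + 66*(165/34)) - 16587 = (-760 + 5445/17) - 16587 = -7475/17 - 16587 = -289454/17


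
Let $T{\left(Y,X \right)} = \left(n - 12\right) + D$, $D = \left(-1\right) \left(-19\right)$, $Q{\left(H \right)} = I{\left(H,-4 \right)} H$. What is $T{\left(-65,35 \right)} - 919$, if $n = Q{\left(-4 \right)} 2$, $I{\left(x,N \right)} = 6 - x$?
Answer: $-992$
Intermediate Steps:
$Q{\left(H \right)} = H \left(6 - H\right)$ ($Q{\left(H \right)} = \left(6 - H\right) H = H \left(6 - H\right)$)
$D = 19$
$n = -80$ ($n = - 4 \left(6 - -4\right) 2 = - 4 \left(6 + 4\right) 2 = \left(-4\right) 10 \cdot 2 = \left(-40\right) 2 = -80$)
$T{\left(Y,X \right)} = -73$ ($T{\left(Y,X \right)} = \left(-80 - 12\right) + 19 = -92 + 19 = -73$)
$T{\left(-65,35 \right)} - 919 = -73 - 919 = -992$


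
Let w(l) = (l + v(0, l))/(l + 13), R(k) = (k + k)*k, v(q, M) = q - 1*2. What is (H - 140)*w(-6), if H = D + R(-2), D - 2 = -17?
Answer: 168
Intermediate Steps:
D = -15 (D = 2 - 17 = -15)
v(q, M) = -2 + q (v(q, M) = q - 2 = -2 + q)
R(k) = 2*k**2 (R(k) = (2*k)*k = 2*k**2)
w(l) = (-2 + l)/(13 + l) (w(l) = (l + (-2 + 0))/(l + 13) = (l - 2)/(13 + l) = (-2 + l)/(13 + l))
H = -7 (H = -15 + 2*(-2)**2 = -15 + 2*4 = -15 + 8 = -7)
(H - 140)*w(-6) = (-7 - 140)*((-2 - 6)/(13 - 6)) = -147*(-8)/7 = -21*(-8) = -147*(-8/7) = 168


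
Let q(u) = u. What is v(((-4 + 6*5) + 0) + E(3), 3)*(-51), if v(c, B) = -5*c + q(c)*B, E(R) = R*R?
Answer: 3570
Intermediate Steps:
E(R) = R²
v(c, B) = -5*c + B*c (v(c, B) = -5*c + c*B = -5*c + B*c)
v(((-4 + 6*5) + 0) + E(3), 3)*(-51) = ((((-4 + 6*5) + 0) + 3²)*(-5 + 3))*(-51) = ((((-4 + 30) + 0) + 9)*(-2))*(-51) = (((26 + 0) + 9)*(-2))*(-51) = ((26 + 9)*(-2))*(-51) = (35*(-2))*(-51) = -70*(-51) = 3570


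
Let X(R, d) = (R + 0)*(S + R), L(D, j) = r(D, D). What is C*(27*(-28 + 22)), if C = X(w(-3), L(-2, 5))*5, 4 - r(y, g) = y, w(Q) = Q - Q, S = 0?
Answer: 0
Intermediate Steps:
w(Q) = 0
r(y, g) = 4 - y
L(D, j) = 4 - D
X(R, d) = R² (X(R, d) = (R + 0)*(0 + R) = R*R = R²)
C = 0 (C = 0²*5 = 0*5 = 0)
C*(27*(-28 + 22)) = 0*(27*(-28 + 22)) = 0*(27*(-6)) = 0*(-162) = 0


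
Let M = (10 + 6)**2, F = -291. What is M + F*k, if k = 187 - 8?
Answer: -51833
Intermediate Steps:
k = 179
M = 256 (M = 16**2 = 256)
M + F*k = 256 - 291*179 = 256 - 52089 = -51833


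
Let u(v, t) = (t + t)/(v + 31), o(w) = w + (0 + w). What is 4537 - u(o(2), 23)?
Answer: 158749/35 ≈ 4535.7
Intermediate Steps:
o(w) = 2*w (o(w) = w + w = 2*w)
u(v, t) = 2*t/(31 + v) (u(v, t) = (2*t)/(31 + v) = 2*t/(31 + v))
4537 - u(o(2), 23) = 4537 - 2*23/(31 + 2*2) = 4537 - 2*23/(31 + 4) = 4537 - 2*23/35 = 4537 - 1*46/35 = 4537 - 46/35 = 158749/35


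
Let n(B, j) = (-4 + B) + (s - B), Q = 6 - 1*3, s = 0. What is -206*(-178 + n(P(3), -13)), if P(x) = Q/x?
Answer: 37492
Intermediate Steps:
Q = 3 (Q = 6 - 3 = 3)
P(x) = 3/x
n(B, j) = -4 (n(B, j) = (-4 + B) + (0 - B) = (-4 + B) - B = -4)
-206*(-178 + n(P(3), -13)) = -206*(-178 - 4) = -206*(-182) = 37492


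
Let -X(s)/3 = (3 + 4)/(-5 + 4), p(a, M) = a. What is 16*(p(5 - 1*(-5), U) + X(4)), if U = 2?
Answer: 496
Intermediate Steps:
X(s) = 21 (X(s) = -3*(3 + 4)/(-5 + 4) = -21/(-1) = -21*(-1) = -3*(-7) = 21)
16*(p(5 - 1*(-5), U) + X(4)) = 16*((5 - 1*(-5)) + 21) = 16*((5 + 5) + 21) = 16*(10 + 21) = 16*31 = 496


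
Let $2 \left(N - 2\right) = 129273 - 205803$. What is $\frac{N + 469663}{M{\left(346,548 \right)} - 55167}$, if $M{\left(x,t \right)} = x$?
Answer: $- \frac{431400}{54821} \approx -7.8692$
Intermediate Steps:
$N = -38263$ ($N = 2 + \frac{129273 - 205803}{2} = 2 + \frac{1}{2} \left(-76530\right) = 2 - 38265 = -38263$)
$\frac{N + 469663}{M{\left(346,548 \right)} - 55167} = \frac{-38263 + 469663}{346 - 55167} = \frac{431400}{-54821} = 431400 \left(- \frac{1}{54821}\right) = - \frac{431400}{54821}$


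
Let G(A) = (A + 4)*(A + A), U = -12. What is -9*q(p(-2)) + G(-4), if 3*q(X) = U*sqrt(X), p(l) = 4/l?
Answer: 36*I*sqrt(2) ≈ 50.912*I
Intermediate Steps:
G(A) = 2*A*(4 + A) (G(A) = (4 + A)*(2*A) = 2*A*(4 + A))
q(X) = -4*sqrt(X) (q(X) = (-12*sqrt(X))/3 = -4*sqrt(X))
-9*q(p(-2)) + G(-4) = -(-36)*sqrt(4/(-2)) + 2*(-4)*(4 - 4) = -(-36)*sqrt(4*(-1/2)) + 2*(-4)*0 = -(-36)*sqrt(-2) + 0 = -(-36)*I*sqrt(2) + 0 = 36*I*sqrt(2) + 0 = 36*I*sqrt(2)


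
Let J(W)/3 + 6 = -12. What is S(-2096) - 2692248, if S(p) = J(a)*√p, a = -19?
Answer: -2692248 - 216*I*√131 ≈ -2.6922e+6 - 2472.2*I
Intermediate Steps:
J(W) = -54 (J(W) = -18 + 3*(-12) = -18 - 36 = -54)
S(p) = -54*√p
S(-2096) - 2692248 = -216*I*√131 - 2692248 = -2692248 - 216*I*√131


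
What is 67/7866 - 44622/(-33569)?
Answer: 353245775/264053754 ≈ 1.3378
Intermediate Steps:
67/7866 - 44622/(-33569) = 67*(1/7866) - 44622*(-1/33569) = 67/7866 + 44622/33569 = 353245775/264053754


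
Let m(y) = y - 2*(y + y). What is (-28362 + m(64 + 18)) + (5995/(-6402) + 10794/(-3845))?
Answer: -64027073953/2237790 ≈ -28612.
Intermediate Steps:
m(y) = -3*y (m(y) = y - 2*2*y = y - 4*y = -3*y)
(-28362 + m(64 + 18)) + (5995/(-6402) + 10794/(-3845)) = (-28362 - 3*(64 + 18)) + (5995/(-6402) + 10794/(-3845)) = (-28362 - 3*82) + (5995*(-1/6402) + 10794*(-1/3845)) = (-28362 - 246) + (-545/582 - 10794/3845) = -28608 - 8377633/2237790 = -64027073953/2237790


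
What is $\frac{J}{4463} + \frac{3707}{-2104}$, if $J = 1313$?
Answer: $- \frac{13781789}{9390152} \approx -1.4677$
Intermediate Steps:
$\frac{J}{4463} + \frac{3707}{-2104} = \frac{1313}{4463} + \frac{3707}{-2104} = 1313 \cdot \frac{1}{4463} + 3707 \left(- \frac{1}{2104}\right) = \frac{1313}{4463} - \frac{3707}{2104} = - \frac{13781789}{9390152}$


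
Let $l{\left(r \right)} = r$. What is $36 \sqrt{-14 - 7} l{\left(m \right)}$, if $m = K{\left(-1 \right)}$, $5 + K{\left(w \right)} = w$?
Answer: $- 216 i \sqrt{21} \approx - 989.84 i$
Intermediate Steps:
$K{\left(w \right)} = -5 + w$
$m = -6$ ($m = -5 - 1 = -6$)
$36 \sqrt{-14 - 7} l{\left(m \right)} = 36 \sqrt{-14 - 7} \left(-6\right) = 36 \sqrt{-21} \left(-6\right) = 36 i \sqrt{21} \left(-6\right) = - 216 i \sqrt{21}$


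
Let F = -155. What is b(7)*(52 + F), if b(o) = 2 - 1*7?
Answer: 515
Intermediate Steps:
b(o) = -5 (b(o) = 2 - 7 = -5)
b(7)*(52 + F) = -5*(52 - 155) = -5*(-103) = 515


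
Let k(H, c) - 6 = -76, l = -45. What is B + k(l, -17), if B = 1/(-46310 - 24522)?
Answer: -4958241/70832 ≈ -70.000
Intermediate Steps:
k(H, c) = -70 (k(H, c) = 6 - 76 = -70)
B = -1/70832 (B = 1/(-70832) = -1/70832 ≈ -1.4118e-5)
B + k(l, -17) = -1/70832 - 70 = -4958241/70832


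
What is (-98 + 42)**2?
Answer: 3136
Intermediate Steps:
(-98 + 42)**2 = (-56)**2 = 3136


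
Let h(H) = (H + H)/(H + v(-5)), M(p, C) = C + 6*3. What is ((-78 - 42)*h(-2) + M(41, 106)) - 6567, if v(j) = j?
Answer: -45581/7 ≈ -6511.6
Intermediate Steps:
M(p, C) = 18 + C (M(p, C) = C + 18 = 18 + C)
h(H) = 2*H/(-5 + H) (h(H) = (H + H)/(H - 5) = (2*H)/(-5 + H) = 2*H/(-5 + H))
((-78 - 42)*h(-2) + M(41, 106)) - 6567 = ((-78 - 42)*(2*(-2)/(-5 - 2)) + (18 + 106)) - 6567 = (-240*(-2)/(-7) + 124) - 6567 = (-240*(-2)*(-1)/7 + 124) - 6567 = (-120*4/7 + 124) - 6567 = (-480/7 + 124) - 6567 = 388/7 - 6567 = -45581/7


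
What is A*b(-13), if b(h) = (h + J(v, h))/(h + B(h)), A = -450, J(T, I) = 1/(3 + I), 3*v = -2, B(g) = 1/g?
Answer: -15327/34 ≈ -450.79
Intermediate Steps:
v = -2/3 (v = (1/3)*(-2) = -2/3 ≈ -0.66667)
b(h) = (h + 1/(3 + h))/(h + 1/h)
A*b(-13) = -(-5850)*(1 - 13*(3 - 13))/((1 + (-13)**2)*(3 - 13)) = -(-5850)*(1 - 13*(-10))/((1 + 169)*(-10)) = -(-5850)*(-1)*(1 + 130)/(170*10) = -(-5850)*(-1)*131/(170*10) = -450*1703/1700 = -15327/34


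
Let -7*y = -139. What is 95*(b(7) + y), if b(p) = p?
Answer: 17860/7 ≈ 2551.4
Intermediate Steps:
y = 139/7 (y = -1/7*(-139) = 139/7 ≈ 19.857)
95*(b(7) + y) = 95*(7 + 139/7) = 95*(188/7) = 17860/7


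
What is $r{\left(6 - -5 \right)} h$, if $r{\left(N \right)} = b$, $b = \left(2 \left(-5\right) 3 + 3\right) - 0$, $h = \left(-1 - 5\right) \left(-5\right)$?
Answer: $-810$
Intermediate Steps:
$h = 30$ ($h = \left(-6\right) \left(-5\right) = 30$)
$b = -27$ ($b = \left(\left(-10\right) 3 + 3\right) + 0 = \left(-30 + 3\right) + 0 = -27 + 0 = -27$)
$r{\left(N \right)} = -27$
$r{\left(6 - -5 \right)} h = \left(-27\right) 30 = -810$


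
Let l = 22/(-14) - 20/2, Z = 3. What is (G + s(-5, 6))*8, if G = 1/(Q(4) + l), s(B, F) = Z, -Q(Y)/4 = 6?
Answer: 5920/249 ≈ 23.775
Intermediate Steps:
Q(Y) = -24 (Q(Y) = -4*6 = -24)
l = -81/7 (l = 22*(-1/14) - 20*½ = -11/7 - 10 = -81/7 ≈ -11.571)
s(B, F) = 3
G = -7/249 (G = 1/(-24 - 81/7) = 1/(-249/7) = -7/249 ≈ -0.028112)
(G + s(-5, 6))*8 = (-7/249 + 3)*8 = (740/249)*8 = 5920/249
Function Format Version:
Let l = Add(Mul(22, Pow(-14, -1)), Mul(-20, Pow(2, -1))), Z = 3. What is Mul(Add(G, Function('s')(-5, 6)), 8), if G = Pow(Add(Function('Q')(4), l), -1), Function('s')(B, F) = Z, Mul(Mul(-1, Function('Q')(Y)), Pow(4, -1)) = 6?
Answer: Rational(5920, 249) ≈ 23.775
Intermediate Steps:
Function('Q')(Y) = -24 (Function('Q')(Y) = Mul(-4, 6) = -24)
l = Rational(-81, 7) (l = Add(Mul(22, Rational(-1, 14)), Mul(-20, Rational(1, 2))) = Add(Rational(-11, 7), -10) = Rational(-81, 7) ≈ -11.571)
Function('s')(B, F) = 3
G = Rational(-7, 249) (G = Pow(Add(-24, Rational(-81, 7)), -1) = Pow(Rational(-249, 7), -1) = Rational(-7, 249) ≈ -0.028112)
Mul(Add(G, Function('s')(-5, 6)), 8) = Mul(Add(Rational(-7, 249), 3), 8) = Mul(Rational(740, 249), 8) = Rational(5920, 249)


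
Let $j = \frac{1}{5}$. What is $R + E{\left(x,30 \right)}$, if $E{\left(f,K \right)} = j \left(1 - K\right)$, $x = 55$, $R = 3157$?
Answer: $\frac{15756}{5} \approx 3151.2$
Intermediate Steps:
$j = \frac{1}{5} \approx 0.2$
$E{\left(f,K \right)} = \frac{1}{5} - \frac{K}{5}$ ($E{\left(f,K \right)} = \frac{1 - K}{5} = \frac{1}{5} - \frac{K}{5}$)
$R + E{\left(x,30 \right)} = 3157 + \left(\frac{1}{5} - 6\right) = 3157 - \frac{29}{5} = \frac{15756}{5}$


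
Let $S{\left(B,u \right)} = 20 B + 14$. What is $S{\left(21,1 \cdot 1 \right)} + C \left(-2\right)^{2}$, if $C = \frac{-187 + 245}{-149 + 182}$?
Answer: $\frac{14554}{33} \approx 441.03$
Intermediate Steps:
$S{\left(B,u \right)} = 14 + 20 B$
$C = \frac{58}{33} \approx 1.7576$
$S{\left(21,1 \cdot 1 \right)} + C \left(-2\right)^{2} = \left(14 + 20 \cdot 21\right) + \frac{58 \left(-2\right)^{2}}{33} = \left(14 + 420\right) + \frac{58}{33} \cdot 4 = 434 + \frac{232}{33} = \frac{14554}{33}$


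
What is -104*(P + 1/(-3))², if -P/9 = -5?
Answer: -1867424/9 ≈ -2.0749e+5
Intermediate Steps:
P = 45 (P = -9*(-5) = 45)
-104*(P + 1/(-3))² = -104*(45 + 1/(-3))² = -104*(45 - ⅓)² = -104*(134/3)² = -104*17956/9 = -1867424/9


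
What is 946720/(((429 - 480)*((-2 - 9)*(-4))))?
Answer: -236680/561 ≈ -421.89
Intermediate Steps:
946720/(((429 - 480)*((-2 - 9)*(-4)))) = 946720/((-(-561)*(-4))) = 946720/((-51*44)) = 946720/(-2244) = 946720*(-1/2244) = -236680/561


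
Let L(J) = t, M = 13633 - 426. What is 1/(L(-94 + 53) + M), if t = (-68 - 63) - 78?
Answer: 1/12998 ≈ 7.6935e-5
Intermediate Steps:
M = 13207
t = -209 (t = -131 - 78 = -209)
L(J) = -209
1/(L(-94 + 53) + M) = 1/(-209 + 13207) = 1/12998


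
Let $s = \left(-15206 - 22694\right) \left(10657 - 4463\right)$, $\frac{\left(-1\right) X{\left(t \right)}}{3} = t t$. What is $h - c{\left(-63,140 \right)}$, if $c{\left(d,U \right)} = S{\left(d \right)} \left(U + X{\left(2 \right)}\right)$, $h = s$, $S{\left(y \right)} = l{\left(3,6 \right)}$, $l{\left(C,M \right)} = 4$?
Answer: $-234753112$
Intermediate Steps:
$X{\left(t \right)} = - 3 t^{2}$ ($X{\left(t \right)} = - 3 t t = - 3 t^{2}$)
$S{\left(y \right)} = 4$
$s = -234752600$ ($s = \left(-37900\right) 6194 = -234752600$)
$h = -234752600$
$c{\left(d,U \right)} = -48 + 4 U$ ($c{\left(d,U \right)} = 4 \left(U - 3 \cdot 2^{2}\right) = 4 \left(U - 12\right) = 4 \left(-12 + U\right) = -48 + 4 U$)
$h - c{\left(-63,140 \right)} = -234752600 - \left(-48 + 4 \cdot 140\right) = -234752600 - \left(-48 + 560\right) = -234752600 - 512 = -234753112$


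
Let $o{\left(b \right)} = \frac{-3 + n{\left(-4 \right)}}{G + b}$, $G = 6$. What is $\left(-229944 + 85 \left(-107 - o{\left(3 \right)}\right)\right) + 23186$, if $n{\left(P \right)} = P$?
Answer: $- \frac{1942082}{9} \approx -2.1579 \cdot 10^{5}$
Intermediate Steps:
$o{\left(b \right)} = - \frac{7}{6 + b}$ ($o{\left(b \right)} = \frac{-3 - 4}{6 + b} = - \frac{7}{6 + b}$)
$\left(-229944 + 85 \left(-107 - o{\left(3 \right)}\right)\right) + 23186 = \left(-229944 + 85 \left(-107 - - \frac{7}{6 + 3}\right)\right) + 23186 = \left(-229944 + 85 \left(-107 - - \frac{7}{9}\right)\right) + 23186 = \left(-229944 + 85 \left(-107 + \frac{7}{9}\right)\right) + 23186 = \left(-229944 + 85 \left(- \frac{956}{9}\right)\right) + 23186 = \left(-229944 - \frac{81260}{9}\right) + 23186 = - \frac{2150756}{9} + 23186 = - \frac{1942082}{9}$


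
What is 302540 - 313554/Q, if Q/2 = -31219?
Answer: 9445153037/31219 ≈ 3.0255e+5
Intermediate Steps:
Q = -62438 (Q = 2*(-31219) = -62438)
302540 - 313554/Q = 302540 - 313554/(-62438) = 302540 - 313554*(-1)/62438 = 302540 - 1*(-156777/31219) = 302540 + 156777/31219 = 9445153037/31219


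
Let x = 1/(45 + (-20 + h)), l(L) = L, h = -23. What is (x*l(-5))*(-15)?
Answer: 75/2 ≈ 37.500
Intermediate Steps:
x = ½ (x = 1/(45 + (-20 - 23)) = 1/(45 - 43) = 1/2 = ½ ≈ 0.50000)
(x*l(-5))*(-15) = ((½)*(-5))*(-15) = -5/2*(-15) = 75/2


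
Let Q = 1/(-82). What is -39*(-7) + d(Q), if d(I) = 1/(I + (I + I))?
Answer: 737/3 ≈ 245.67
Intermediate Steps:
Q = -1/82 ≈ -0.012195
d(I) = 1/(3*I) (d(I) = 1/(I + 2*I) = 1/(3*I))
-39*(-7) + d(Q) = -39*(-7) + 1/(3*(-1/82)) = 273 + (1/3)*(-82) = 273 - 82/3 = 737/3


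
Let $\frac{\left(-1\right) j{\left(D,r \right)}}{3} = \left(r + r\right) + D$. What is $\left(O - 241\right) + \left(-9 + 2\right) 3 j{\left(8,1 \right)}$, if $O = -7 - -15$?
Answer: $397$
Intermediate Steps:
$O = 8$ ($O = -7 + 15 = 8$)
$j{\left(D,r \right)} = - 6 r - 3 D$ ($j{\left(D,r \right)} = - 3 \left(\left(r + r\right) + D\right) = - 3 \left(2 r + D\right) = - 3 \left(D + 2 r\right) = - 6 r - 3 D$)
$\left(O - 241\right) + \left(-9 + 2\right) 3 j{\left(8,1 \right)} = \left(8 - 241\right) + \left(-9 + 2\right) 3 \left(\left(-6\right) 1 - 24\right) = -233 + \left(-7\right) 3 \left(-6 - 24\right) = -233 - -630 = -233 + 630 = 397$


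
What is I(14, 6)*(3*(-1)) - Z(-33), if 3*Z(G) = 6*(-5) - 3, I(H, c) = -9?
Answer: 38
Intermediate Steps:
Z(G) = -11 (Z(G) = (6*(-5) - 3)/3 = (-30 - 3)/3 = (⅓)*(-33) = -11)
I(14, 6)*(3*(-1)) - Z(-33) = -27*(-1) - 1*(-11) = -9*(-3) + 11 = 27 + 11 = 38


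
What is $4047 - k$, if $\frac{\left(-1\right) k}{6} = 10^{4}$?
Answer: $64047$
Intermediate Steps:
$k = -60000$ ($k = - 6 \cdot 10^{4} = \left(-6\right) 10000 = -60000$)
$4047 - k = 4047 - -60000 = 4047 + 60000 = 64047$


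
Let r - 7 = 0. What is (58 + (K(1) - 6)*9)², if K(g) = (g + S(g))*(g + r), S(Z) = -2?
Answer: 4624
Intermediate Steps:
r = 7 (r = 7 + 0 = 7)
K(g) = (-2 + g)*(7 + g) (K(g) = (g - 2)*(g + 7) = (-2 + g)*(7 + g))
(58 + (K(1) - 6)*9)² = (58 + ((-14 + 1² + 5*1) - 6)*9)² = (58 + ((-14 + 1 + 5) - 6)*9)² = (58 + (-8 - 6)*9)² = (58 - 14*9)² = (58 - 126)² = (-68)² = 4624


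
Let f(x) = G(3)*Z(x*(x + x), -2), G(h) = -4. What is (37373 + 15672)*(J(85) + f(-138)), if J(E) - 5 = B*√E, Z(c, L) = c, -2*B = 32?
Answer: -8081246615 - 848720*√85 ≈ -8.0891e+9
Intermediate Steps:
B = -16 (B = -½*32 = -16)
f(x) = -8*x² (f(x) = -4*x*(x + x) = -4*x*2*x = -8*x²)
J(E) = 5 - 16*√E
(37373 + 15672)*(J(85) + f(-138)) = (37373 + 15672)*((5 - 16*√85) - 8*(-138)²) = 53045*((5 - 16*√85) - 8*19044) = 53045*((5 - 16*√85) - 152352) = 53045*(-152347 - 16*√85) = -8081246615 - 848720*√85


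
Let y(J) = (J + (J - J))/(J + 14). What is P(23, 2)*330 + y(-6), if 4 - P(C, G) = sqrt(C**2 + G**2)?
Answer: 5277/4 - 330*sqrt(533) ≈ -6299.4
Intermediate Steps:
y(J) = J/(14 + J) (y(J) = (J + 0)/(14 + J) = J/(14 + J))
P(C, G) = 4 - sqrt(C**2 + G**2)
P(23, 2)*330 + y(-6) = (4 - sqrt(23**2 + 2**2))*330 - 6/(14 - 6) = (4 - sqrt(529 + 4))*330 - 6/8 = (4 - sqrt(533))*330 - 6*1/8 = (1320 - 330*sqrt(533)) - 3/4 = 5277/4 - 330*sqrt(533)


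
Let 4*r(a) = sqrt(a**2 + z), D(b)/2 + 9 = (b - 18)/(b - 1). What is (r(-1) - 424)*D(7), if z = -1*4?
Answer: 27560/3 - 65*I*sqrt(3)/12 ≈ 9186.7 - 9.3819*I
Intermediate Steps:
D(b) = -18 + 2*(-18 + b)/(-1 + b) (D(b) = -18 + 2*((b - 18)/(b - 1)) = -18 + 2*((-18 + b)/(-1 + b)) = -18 + 2*(-18 + b)/(-1 + b))
z = -4
r(a) = sqrt(-4 + a**2)/4 (r(a) = sqrt(a**2 - 4)/4 = sqrt(-4 + a**2)/4)
(r(-1) - 424)*D(7) = (sqrt(-4 + (-1)**2)/4 - 424)*(2*(-9 - 8*7)/(-1 + 7)) = (sqrt(-4 + 1)/4 - 424)*(2*(-9 - 56)/6) = (sqrt(-3)/4 - 424)*(2*(1/6)*(-65)) = ((I*sqrt(3))/4 - 424)*(-65/3) = (I*sqrt(3)/4 - 424)*(-65/3) = (-424 + I*sqrt(3)/4)*(-65/3) = 27560/3 - 65*I*sqrt(3)/12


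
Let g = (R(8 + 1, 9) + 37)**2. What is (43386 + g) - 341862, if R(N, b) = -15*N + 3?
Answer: -289451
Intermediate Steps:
R(N, b) = 3 - 15*N
g = 9025 (g = ((3 - 15*(8 + 1)) + 37)**2 = ((3 - 15*9) + 37)**2 = ((3 - 135) + 37)**2 = (-132 + 37)**2 = (-95)**2 = 9025)
(43386 + g) - 341862 = (43386 + 9025) - 341862 = 52411 - 341862 = -289451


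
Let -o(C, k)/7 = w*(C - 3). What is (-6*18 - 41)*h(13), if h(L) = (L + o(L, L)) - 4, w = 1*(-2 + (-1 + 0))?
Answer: -32631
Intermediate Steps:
w = -3 (w = 1*(-2 - 1) = 1*(-3) = -3)
o(C, k) = -63 + 21*C (o(C, k) = -(-21)*(C - 3) = -(-21)*(-3 + C) = -7*(9 - 3*C) = -63 + 21*C)
h(L) = -67 + 22*L (h(L) = (L + (-63 + 21*L)) - 4 = (-63 + 22*L) - 4 = -67 + 22*L)
(-6*18 - 41)*h(13) = (-6*18 - 41)*(-67 + 22*13) = (-108 - 41)*(-67 + 286) = -149*219 = -32631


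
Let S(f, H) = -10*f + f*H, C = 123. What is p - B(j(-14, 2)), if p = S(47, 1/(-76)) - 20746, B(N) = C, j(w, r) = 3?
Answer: -1621811/76 ≈ -21340.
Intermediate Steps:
B(N) = 123
S(f, H) = -10*f + H*f
p = -1612463/76 (p = 47*(-10 + 1/(-76)) - 20746 = 47*(-10 - 1/76) - 20746 = 47*(-761/76) - 20746 = -35767/76 - 20746 = -1612463/76 ≈ -21217.)
p - B(j(-14, 2)) = -1612463/76 - 1*123 = -1612463/76 - 123 = -1621811/76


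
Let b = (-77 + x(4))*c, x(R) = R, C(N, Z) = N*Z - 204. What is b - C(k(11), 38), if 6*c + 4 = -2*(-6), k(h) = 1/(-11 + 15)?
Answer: 583/6 ≈ 97.167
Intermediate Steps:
k(h) = ¼ (k(h) = 1/4 = ¼)
C(N, Z) = -204 + N*Z
c = 4/3 (c = -⅔ + (-2*(-6))/6 = -⅔ + (⅙)*12 = -⅔ + 2 = 4/3 ≈ 1.3333)
b = -292/3 (b = (-77 + 4)*(4/3) = -73*4/3 = -292/3 ≈ -97.333)
b - C(k(11), 38) = -292/3 - (-204 + (¼)*38) = -292/3 - (-204 + 19/2) = -292/3 - 1*(-389/2) = -292/3 + 389/2 = 583/6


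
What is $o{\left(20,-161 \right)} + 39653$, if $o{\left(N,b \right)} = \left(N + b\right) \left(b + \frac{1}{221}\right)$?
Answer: $\frac{13780093}{221} \approx 62353.0$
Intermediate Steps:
$o{\left(N,b \right)} = \left(\frac{1}{221} + b\right) \left(N + b\right)$ ($o{\left(N,b \right)} = \left(N + b\right) \left(b + \frac{1}{221}\right) = \left(N + b\right) \left(\frac{1}{221} + b\right) = \left(\frac{1}{221} + b\right) \left(N + b\right)$)
$o{\left(20,-161 \right)} + 39653 = \left(\left(-161\right)^{2} + \frac{1}{221} \cdot 20 + \frac{1}{221} \left(-161\right) + 20 \left(-161\right)\right) + 39653 = \left(25921 + \frac{20}{221} - \frac{161}{221} - 3220\right) + 39653 = \frac{5016780}{221} + 39653 = \frac{13780093}{221}$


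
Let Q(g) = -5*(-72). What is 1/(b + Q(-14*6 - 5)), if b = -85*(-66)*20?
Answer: 1/112560 ≈ 8.8841e-6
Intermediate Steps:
Q(g) = 360
b = 112200 (b = 5610*20 = 112200)
1/(b + Q(-14*6 - 5)) = 1/(112200 + 360) = 1/112560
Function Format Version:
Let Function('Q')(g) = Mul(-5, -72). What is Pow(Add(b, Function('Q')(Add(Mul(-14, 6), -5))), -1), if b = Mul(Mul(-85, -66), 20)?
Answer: Rational(1, 112560) ≈ 8.8841e-6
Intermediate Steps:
Function('Q')(g) = 360
b = 112200 (b = Mul(5610, 20) = 112200)
Pow(Add(b, Function('Q')(Add(Mul(-14, 6), -5))), -1) = Pow(Add(112200, 360), -1) = Pow(112560, -1) = Rational(1, 112560)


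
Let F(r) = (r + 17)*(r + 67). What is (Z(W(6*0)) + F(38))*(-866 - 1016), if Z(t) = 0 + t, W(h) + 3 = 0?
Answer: -10862904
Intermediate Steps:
W(h) = -3 (W(h) = -3 + 0 = -3)
F(r) = (17 + r)*(67 + r)
Z(t) = t
(Z(W(6*0)) + F(38))*(-866 - 1016) = (-3 + (1139 + 38² + 84*38))*(-866 - 1016) = (-3 + (1139 + 1444 + 3192))*(-1882) = (-3 + 5775)*(-1882) = 5772*(-1882) = -10862904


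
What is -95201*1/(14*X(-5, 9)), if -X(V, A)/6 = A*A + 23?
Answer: 95201/8736 ≈ 10.898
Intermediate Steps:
X(V, A) = -138 - 6*A² (X(V, A) = -6*(A*A + 23) = -6*(A² + 23) = -6*(23 + A²) = -138 - 6*A²)
-95201*1/(14*X(-5, 9)) = -95201*1/(14*(-138 - 6*9²)) = -95201*1/(14*(-138 - 6*81)) = -95201*1/(14*(-138 - 486)) = -95201/((-624*14)) = -95201/(-8736) = -95201*(-1/8736) = 95201/8736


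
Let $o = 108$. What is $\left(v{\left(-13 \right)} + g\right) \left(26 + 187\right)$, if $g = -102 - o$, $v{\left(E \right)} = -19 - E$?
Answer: $-46008$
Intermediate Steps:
$g = -210$ ($g = -102 - 108 = -210$)
$\left(v{\left(-13 \right)} + g\right) \left(26 + 187\right) = \left(\left(-19 - -13\right) - 210\right) \left(26 + 187\right) = \left(\left(-19 + 13\right) - 210\right) 213 = \left(-6 - 210\right) 213 = \left(-216\right) 213 = -46008$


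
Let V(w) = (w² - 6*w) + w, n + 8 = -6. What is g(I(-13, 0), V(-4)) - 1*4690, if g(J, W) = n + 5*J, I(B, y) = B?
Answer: -4769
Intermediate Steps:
n = -14 (n = -8 - 6 = -14)
V(w) = w² - 5*w
g(J, W) = -14 + 5*J
g(I(-13, 0), V(-4)) - 1*4690 = (-14 + 5*(-13)) - 1*4690 = (-14 - 65) - 4690 = -79 - 4690 = -4769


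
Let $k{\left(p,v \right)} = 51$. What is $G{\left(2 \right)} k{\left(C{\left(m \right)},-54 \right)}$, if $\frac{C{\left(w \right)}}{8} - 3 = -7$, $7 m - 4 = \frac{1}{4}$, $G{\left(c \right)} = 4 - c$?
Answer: $102$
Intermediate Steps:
$m = \frac{17}{28}$ ($m = \frac{4}{7} + \frac{1}{7 \cdot 4} = \frac{4}{7} + \frac{1}{7} \cdot \frac{1}{4} = \frac{4}{7} + \frac{1}{28} = \frac{17}{28} \approx 0.60714$)
$C{\left(w \right)} = -32$ ($C{\left(w \right)} = 24 + 8 \left(-7\right) = 24 - 56 = -32$)
$G{\left(2 \right)} k{\left(C{\left(m \right)},-54 \right)} = \left(4 - 2\right) 51 = 2 \cdot 51 = 102$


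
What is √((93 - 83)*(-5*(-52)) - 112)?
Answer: 2*√622 ≈ 49.880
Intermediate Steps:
√((93 - 83)*(-5*(-52)) - 112) = √(10*260 - 112) = √(2600 - 112) = √2488 = 2*√622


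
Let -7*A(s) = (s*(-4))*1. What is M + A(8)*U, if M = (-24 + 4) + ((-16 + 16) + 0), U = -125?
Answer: -4140/7 ≈ -591.43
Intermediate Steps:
A(s) = 4*s/7 (A(s) = -s*(-4)/7 = -(-4*s)/7 = -(-4)*s/7 = 4*s/7)
M = -20 (M = -20 + (0 + 0) = -20 + 0 = -20)
M + A(8)*U = -20 + ((4/7)*8)*(-125) = -20 + (32/7)*(-125) = -20 - 4000/7 = -4140/7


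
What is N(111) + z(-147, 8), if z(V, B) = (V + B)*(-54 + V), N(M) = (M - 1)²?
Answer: 40039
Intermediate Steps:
N(M) = (-1 + M)²
z(V, B) = (-54 + V)*(B + V) (z(V, B) = (B + V)*(-54 + V) = (-54 + V)*(B + V))
N(111) + z(-147, 8) = (-1 + 111)² + ((-147)² - 54*8 - 54*(-147) + 8*(-147)) = 110² + (21609 - 432 + 7938 - 1176) = 12100 + 27939 = 40039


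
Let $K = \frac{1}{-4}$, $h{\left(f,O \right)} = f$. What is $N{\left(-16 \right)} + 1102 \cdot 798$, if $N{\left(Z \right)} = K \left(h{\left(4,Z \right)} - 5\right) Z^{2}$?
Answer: $879460$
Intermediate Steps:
$K = - \frac{1}{4} \approx -0.25$
$N{\left(Z \right)} = \frac{Z^{2}}{4}$ ($N{\left(Z \right)} = - \frac{4 - 5}{4} Z^{2} = \left(- \frac{1}{4}\right) \left(-1\right) Z^{2} = \frac{Z^{2}}{4}$)
$N{\left(-16 \right)} + 1102 \cdot 798 = \frac{\left(-16\right)^{2}}{4} + 1102 \cdot 798 = \frac{1}{4} \cdot 256 + 879396 = 64 + 879396 = 879460$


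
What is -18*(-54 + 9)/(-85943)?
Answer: -810/85943 ≈ -0.0094249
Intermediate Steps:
-18*(-54 + 9)/(-85943) = -18*(-45)*(-1/85943) = 810*(-1/85943) = -810/85943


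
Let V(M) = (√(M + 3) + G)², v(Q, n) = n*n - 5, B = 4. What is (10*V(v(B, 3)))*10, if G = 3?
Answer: 1600 + 600*√7 ≈ 3187.4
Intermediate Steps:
v(Q, n) = -5 + n² (v(Q, n) = n² - 5 = -5 + n²)
V(M) = (3 + √(3 + M))² (V(M) = (√(M + 3) + 3)² = (√(3 + M) + 3)² = (3 + √(3 + M))²)
(10*V(v(B, 3)))*10 = (10*(3 + √(3 + (-5 + 3²)))²)*10 = (10*(3 + √(3 + (-5 + 9)))²)*10 = (10*(3 + √(3 + 4))²)*10 = (10*(3 + √7)²)*10 = 100*(3 + √7)²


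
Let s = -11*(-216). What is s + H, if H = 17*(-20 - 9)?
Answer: 1883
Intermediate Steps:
s = 2376
H = -493 (H = 17*(-29) = -493)
s + H = 2376 - 493 = 1883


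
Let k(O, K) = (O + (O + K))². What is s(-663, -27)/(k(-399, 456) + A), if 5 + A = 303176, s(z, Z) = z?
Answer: -221/140045 ≈ -0.0015781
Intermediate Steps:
k(O, K) = (K + 2*O)² (k(O, K) = (O + (K + O))² = (K + 2*O)²)
A = 303171 (A = -5 + 303176 = 303171)
s(-663, -27)/(k(-399, 456) + A) = -663/((456 + 2*(-399))² + 303171) = -663/((456 - 798)² + 303171) = -663/((-342)² + 303171) = -663/(116964 + 303171) = -663/420135 = -663*1/420135 = -221/140045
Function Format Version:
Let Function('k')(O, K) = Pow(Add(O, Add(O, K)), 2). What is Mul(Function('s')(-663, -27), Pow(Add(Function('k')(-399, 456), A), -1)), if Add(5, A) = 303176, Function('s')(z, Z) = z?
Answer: Rational(-221, 140045) ≈ -0.0015781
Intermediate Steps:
Function('k')(O, K) = Pow(Add(K, Mul(2, O)), 2) (Function('k')(O, K) = Pow(Add(O, Add(K, O)), 2) = Pow(Add(K, Mul(2, O)), 2))
A = 303171 (A = Add(-5, 303176) = 303171)
Mul(Function('s')(-663, -27), Pow(Add(Function('k')(-399, 456), A), -1)) = Mul(-663, Pow(Add(Pow(Add(456, Mul(2, -399)), 2), 303171), -1)) = Mul(-663, Pow(Add(Pow(Add(456, -798), 2), 303171), -1)) = Mul(-663, Pow(Add(Pow(-342, 2), 303171), -1)) = Mul(-663, Pow(Add(116964, 303171), -1)) = Mul(-663, Pow(420135, -1)) = Mul(-663, Rational(1, 420135)) = Rational(-221, 140045)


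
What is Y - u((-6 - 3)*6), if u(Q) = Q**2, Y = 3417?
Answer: 501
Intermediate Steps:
Y - u((-6 - 3)*6) = 3417 - ((-6 - 3)*6)**2 = 3417 - (-9*6)**2 = 3417 - 1*(-54)**2 = 3417 - 1*2916 = 3417 - 2916 = 501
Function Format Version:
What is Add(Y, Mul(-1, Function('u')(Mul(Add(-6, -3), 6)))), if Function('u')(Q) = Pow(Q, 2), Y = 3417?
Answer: 501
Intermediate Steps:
Add(Y, Mul(-1, Function('u')(Mul(Add(-6, -3), 6)))) = Add(3417, Mul(-1, Pow(Mul(Add(-6, -3), 6), 2))) = Add(3417, Mul(-1, Pow(Mul(-9, 6), 2))) = Add(3417, Mul(-1, Pow(-54, 2))) = Add(3417, Mul(-1, 2916)) = Add(3417, -2916) = 501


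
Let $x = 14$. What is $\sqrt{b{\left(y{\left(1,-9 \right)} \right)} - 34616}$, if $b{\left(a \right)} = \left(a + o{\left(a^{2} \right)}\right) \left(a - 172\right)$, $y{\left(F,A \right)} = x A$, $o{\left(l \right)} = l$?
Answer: $2 i \sqrt{1182029} \approx 2174.4 i$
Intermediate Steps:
$y{\left(F,A \right)} = 14 A$
$b{\left(a \right)} = \left(-172 + a\right) \left(a + a^{2}\right)$ ($b{\left(a \right)} = \left(a + a^{2}\right) \left(a - 172\right) = \left(a + a^{2}\right) \left(-172 + a\right) = \left(-172 + a\right) \left(a + a^{2}\right)$)
$\sqrt{b{\left(y{\left(1,-9 \right)} \right)} - 34616} = \sqrt{14 \left(-9\right) \left(-172 + \left(14 \left(-9\right)\right)^{2} - 171 \cdot 14 \left(-9\right)\right) - 34616} = \sqrt{- 126 \left(-172 + \left(-126\right)^{2} - -21546\right) - 34616} = \sqrt{- 126 \left(-172 + 15876 + 21546\right) - 34616} = \sqrt{\left(-126\right) 37250 - 34616} = \sqrt{-4693500 - 34616} = \sqrt{-4728116} = 2 i \sqrt{1182029}$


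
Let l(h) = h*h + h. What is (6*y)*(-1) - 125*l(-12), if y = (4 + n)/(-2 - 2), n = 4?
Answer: -16488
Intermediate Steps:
y = -2 (y = (4 + 4)/(-2 - 2) = 8/(-4) = 8*(-1/4) = -2)
l(h) = h + h**2 (l(h) = h**2 + h = h + h**2)
(6*y)*(-1) - 125*l(-12) = (6*(-2))*(-1) - (-1500)*(1 - 12) = -12*(-1) - (-1500)*(-11) = 12 - 125*132 = 12 - 16500 = -16488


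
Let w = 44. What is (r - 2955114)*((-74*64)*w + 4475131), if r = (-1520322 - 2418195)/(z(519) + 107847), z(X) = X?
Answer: -455457922444440009/36122 ≈ -1.2609e+13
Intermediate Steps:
r = -1312839/36122 (r = (-1520322 - 2418195)/(519 + 107847) = -3938517/108366 = -3938517*1/108366 = -1312839/36122 ≈ -36.345)
(r - 2955114)*((-74*64)*w + 4475131) = (-1312839/36122 - 2955114)*(-74*64*44 + 4475131) = -106745940747*(-4736*44 + 4475131)/36122 = -106745940747*(-208384 + 4475131)/36122 = -106745940747/36122*4266747 = -455457922444440009/36122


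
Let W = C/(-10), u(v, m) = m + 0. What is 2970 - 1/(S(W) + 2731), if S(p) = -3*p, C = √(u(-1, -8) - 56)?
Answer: 553783663655/186459169 + 60*I/186459169 ≈ 2970.0 + 3.2179e-7*I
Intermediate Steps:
u(v, m) = m
C = 8*I (C = √(-8 - 56) = √(-64) = 8*I ≈ 8.0*I)
W = -4*I/5 (W = (8*I)/(-10) = (8*I)*(-⅒) = -4*I/5 ≈ -0.8*I)
2970 - 1/(S(W) + 2731) = 2970 - 1/(-(-12)*I/5 + 2731) = 2970 - 1/(12*I/5 + 2731) = 2970 - 1/(2731 + 12*I/5) = 2970 - 25*(2731 - 12*I/5)/186459169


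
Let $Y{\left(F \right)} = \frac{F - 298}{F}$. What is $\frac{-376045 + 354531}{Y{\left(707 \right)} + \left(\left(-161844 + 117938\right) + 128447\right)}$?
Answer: $- \frac{7605199}{29885448} \approx -0.25448$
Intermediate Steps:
$Y{\left(F \right)} = \frac{-298 + F}{F}$ ($Y{\left(F \right)} = \frac{F - 298}{F} = \frac{-298 + F}{F}$)
$\frac{-376045 + 354531}{Y{\left(707 \right)} + \left(\left(-161844 + 117938\right) + 128447\right)} = \frac{-376045 + 354531}{\frac{-298 + 707}{707} + \left(\left(-161844 + 117938\right) + 128447\right)} = - \frac{21514}{\frac{1}{707} \cdot 409 + \left(-43906 + 128447\right)} = - \frac{21514}{\frac{409}{707} + 84541} = - \frac{21514}{\frac{59770896}{707}} = \left(-21514\right) \frac{707}{59770896} = - \frac{7605199}{29885448}$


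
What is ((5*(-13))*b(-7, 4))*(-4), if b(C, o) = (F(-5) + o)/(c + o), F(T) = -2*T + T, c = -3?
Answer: 2340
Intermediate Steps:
F(T) = -T
b(C, o) = (5 + o)/(-3 + o) (b(C, o) = (-1*(-5) + o)/(-3 + o) = (5 + o)/(-3 + o))
((5*(-13))*b(-7, 4))*(-4) = ((5*(-13))*((5 + 4)/(-3 + 4)))*(-4) = -65*9/1*(-4) = -65*9*(-4) = -585*(-4) = 2340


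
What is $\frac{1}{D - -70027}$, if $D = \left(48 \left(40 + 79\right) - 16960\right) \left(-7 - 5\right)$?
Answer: $\frac{1}{205003} \approx 4.878 \cdot 10^{-6}$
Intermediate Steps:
$D = 134976$ ($D = \left(48 \cdot 119 - 16960\right) \left(-7 - 5\right) = \left(5712 - 16960\right) \left(-12\right) = \left(-11248\right) \left(-12\right) = 134976$)
$\frac{1}{D - -70027} = \frac{1}{134976 - -70027} = \frac{1}{134976 + \left(-69948 + 139975\right)} = \frac{1}{134976 + 70027} = \frac{1}{205003}$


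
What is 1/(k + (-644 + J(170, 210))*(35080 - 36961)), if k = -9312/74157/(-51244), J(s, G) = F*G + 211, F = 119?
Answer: -316675109/14627767015871377 ≈ -2.1649e-8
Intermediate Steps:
J(s, G) = 211 + 119*G (J(s, G) = 119*G + 211 = 211 + 119*G)
k = 776/316675109 (k = -9312*1/74157*(-1/51244) = -3104/24719*(-1/51244) = 776/316675109 ≈ 2.4505e-6)
1/(k + (-644 + J(170, 210))*(35080 - 36961)) = 1/(776/316675109 + (-644 + (211 + 119*210))*(35080 - 36961)) = 1/(776/316675109 + (-644 + (211 + 24990))*(-1881)) = 1/(776/316675109 + (-644 + 25201)*(-1881)) = 1/(776/316675109 + 24557*(-1881)) = 1/(776/316675109 - 46191717) = 1/(-14627767015871377/316675109) = -316675109/14627767015871377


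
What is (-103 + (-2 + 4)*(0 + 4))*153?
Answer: -14535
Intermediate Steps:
(-103 + (-2 + 4)*(0 + 4))*153 = (-103 + 2*4)*153 = (-103 + 8)*153 = -95*153 = -14535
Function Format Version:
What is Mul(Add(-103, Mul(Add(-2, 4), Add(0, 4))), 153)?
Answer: -14535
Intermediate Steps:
Mul(Add(-103, Mul(Add(-2, 4), Add(0, 4))), 153) = Mul(Add(-103, Mul(2, 4)), 153) = Mul(Add(-103, 8), 153) = Mul(-95, 153) = -14535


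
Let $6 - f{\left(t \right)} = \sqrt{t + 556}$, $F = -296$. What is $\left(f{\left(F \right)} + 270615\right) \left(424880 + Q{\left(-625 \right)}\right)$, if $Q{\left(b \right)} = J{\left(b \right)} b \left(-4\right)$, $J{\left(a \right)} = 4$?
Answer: $117687660480 - 869760 \sqrt{65} \approx 1.1768 \cdot 10^{11}$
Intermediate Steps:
$f{\left(t \right)} = 6 - \sqrt{556 + t}$ ($f{\left(t \right)} = 6 - \sqrt{t + 556} = 6 - \sqrt{556 + t}$)
$Q{\left(b \right)} = - 16 b$ ($Q{\left(b \right)} = 4 b \left(-4\right) = - 16 b$)
$\left(f{\left(F \right)} + 270615\right) \left(424880 + Q{\left(-625 \right)}\right) = \left(\left(6 - \sqrt{556 - 296}\right) + 270615\right) \left(424880 - -10000\right) = \left(\left(6 - \sqrt{260}\right) + 270615\right) \left(424880 + 10000\right) = \left(\left(6 - 2 \sqrt{65}\right) + 270615\right) 434880 = \left(270621 - 2 \sqrt{65}\right) 434880 = 117687660480 - 869760 \sqrt{65}$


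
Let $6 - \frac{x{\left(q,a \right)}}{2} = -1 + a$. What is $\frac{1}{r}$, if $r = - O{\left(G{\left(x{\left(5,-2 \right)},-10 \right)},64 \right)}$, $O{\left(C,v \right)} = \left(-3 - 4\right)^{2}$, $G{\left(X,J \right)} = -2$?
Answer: $- \frac{1}{49} \approx -0.020408$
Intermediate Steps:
$x{\left(q,a \right)} = 14 - 2 a$ ($x{\left(q,a \right)} = 12 - 2 \left(-1 + a\right) = 12 - \left(-2 + 2 a\right) = 14 - 2 a$)
$O{\left(C,v \right)} = 49$ ($O{\left(C,v \right)} = \left(-7\right)^{2} = 49$)
$r = -49$ ($r = \left(-1\right) 49 = -49$)
$\frac{1}{r} = \frac{1}{-49} = - \frac{1}{49}$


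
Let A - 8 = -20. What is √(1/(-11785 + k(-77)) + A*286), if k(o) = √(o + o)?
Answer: √((40446121 - 3432*I*√154)/(-11785 + I*√154)) ≈ 0.e-9 - 58.583*I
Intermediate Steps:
k(o) = √2*√o (k(o) = √(2*o) = √2*√o)
A = -12 (A = 8 - 20 = -12)
√(1/(-11785 + k(-77)) + A*286) = √(1/(-11785 + √2*√(-77)) - 12*286) = √(1/(-11785 + √2*(I*√77)) - 3432) = √(1/(-11785 + I*√154) - 3432) = √(-3432 + 1/(-11785 + I*√154))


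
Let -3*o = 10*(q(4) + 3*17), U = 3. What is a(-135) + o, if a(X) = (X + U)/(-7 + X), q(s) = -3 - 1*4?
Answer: -31042/213 ≈ -145.74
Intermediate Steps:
q(s) = -7 (q(s) = -3 - 4 = -7)
a(X) = (3 + X)/(-7 + X) (a(X) = (X + 3)/(-7 + X) = (3 + X)/(-7 + X))
o = -440/3 (o = -10*(-7 + 3*17)/3 = -10*(-7 + 51)/3 = -10*44/3 = -⅓*440 = -440/3 ≈ -146.67)
a(-135) + o = (3 - 135)/(-7 - 135) - 440/3 = -132/(-142) - 440/3 = -1/142*(-132) - 440/3 = 66/71 - 440/3 = -31042/213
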